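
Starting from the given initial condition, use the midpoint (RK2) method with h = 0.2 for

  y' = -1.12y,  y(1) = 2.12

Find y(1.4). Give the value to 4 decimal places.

Midpoint: k1 = f(t_n, y_n); k2 = f(t_n + h/2, y_n + (h/2)·k1); y_{n+1} = y_n + h·k2.
t=1.000000, y=2.120000:
  k1 = f(1.000000, 2.120000) = -2.374400
  k2 = f(1.100000, 1.882560) = -2.108467
  y ← 2.120000 + 0.2·(-2.108467) = 1.698307
t=1.200000, y=1.698307:
  k1 = f(1.200000, 1.698307) = -1.902103
  k2 = f(1.300000, 1.508096) = -1.689068
  y ← 1.698307 + 0.2·(-1.689068) = 1.360493
y(1.4) ≈ 1.3605

1.3605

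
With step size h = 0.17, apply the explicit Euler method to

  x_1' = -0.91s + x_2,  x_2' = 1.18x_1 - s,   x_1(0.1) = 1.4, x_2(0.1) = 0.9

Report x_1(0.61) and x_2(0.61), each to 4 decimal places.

1.8680, 1.6913

Euler on (x_1,x_2): x_1_{n+1} = x_1_n + h·x_1', x_2_{n+1} = x_2_n + h·x_2'.
0.100000: (1.400000, 0.900000); f=(0.809000, 1.552000) → (1.537530, 1.163840)
0.270000: (1.537530, 1.163840); f=(0.918140, 1.544285) → (1.693614, 1.426369)
0.440000: (1.693614, 1.426369); f=(1.025969, 1.558464) → (1.868028, 1.691307)
(x_1(0.61), x_2(0.61)) ≈ (1.8680, 1.6913)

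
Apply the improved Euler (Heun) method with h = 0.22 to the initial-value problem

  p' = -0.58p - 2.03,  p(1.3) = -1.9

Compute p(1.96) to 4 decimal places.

Heun: k1 = f(t_n, p_n); k2 = f(t_n + h, p_n + h·k1); p_{n+1} = p_n + (h/2)·(k1 + k2).
t=1.300000, p=-1.900000:
  k1 = f(1.300000, -1.900000) = -0.928000
  k2 = f(1.520000, -2.104160) = -0.809587
  p ← -1.900000 + (0.22/2)·(-0.928000 + (-0.809587)) = -2.091135
t=1.520000, p=-2.091135:
  k1 = f(1.520000, -2.091135) = -0.817142
  k2 = f(1.740000, -2.270906) = -0.712875
  p ← -2.091135 + (0.22/2)·(-0.817142 + (-0.712875)) = -2.259436
t=1.740000, p=-2.259436:
  k1 = f(1.740000, -2.259436) = -0.719527
  k2 = f(1.960000, -2.417732) = -0.627715
  p ← -2.259436 + (0.22/2)·(-0.719527 + (-0.627715)) = -2.407633
p(1.96) ≈ -2.4076

-2.4076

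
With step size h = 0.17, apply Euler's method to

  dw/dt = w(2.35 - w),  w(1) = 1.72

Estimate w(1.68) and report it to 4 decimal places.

Euler: w_{n+1} = w_n + h·f(t_n, w_n).
t=1.000000, w=1.720000: f=1.083600 → w ← 1.720000 + 0.17·1.083600 = 1.904212
t=1.170000, w=1.904212: f=0.848875 → w ← 1.904212 + 0.17·0.848875 = 2.048521
t=1.340000, w=2.048521: f=0.617587 → w ← 2.048521 + 0.17·0.617587 = 2.153510
t=1.510000, w=2.153510: f=0.423142 → w ← 2.153510 + 0.17·0.423142 = 2.225445
w(1.68) ≈ 2.2254

2.2254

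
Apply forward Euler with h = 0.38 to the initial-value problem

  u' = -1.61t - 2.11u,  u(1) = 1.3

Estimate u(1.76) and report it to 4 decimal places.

-0.9145

Euler: u_{n+1} = u_n + h·f(t_n, u_n).
t=1.000000, u=1.300000: f=-4.353000 → u ← 1.300000 + 0.38·(-4.353000) = -0.354140
t=1.380000, u=-0.354140: f=-1.474565 → u ← -0.354140 + 0.38·(-1.474565) = -0.914475
u(1.76) ≈ -0.9145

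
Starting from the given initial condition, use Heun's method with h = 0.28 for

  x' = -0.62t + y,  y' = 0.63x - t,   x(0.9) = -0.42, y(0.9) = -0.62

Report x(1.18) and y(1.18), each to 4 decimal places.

Heun on (x,y): k1 = f(t_n, state_n); k2 = f(t_n + h, state_n + h·k1); state_{n+1} = state_n + (h/2)·(k1 + k2).
0.900000: (-0.420000, -0.620000)
  k1 = (-1.178000, -1.164600)
  predictor → (-0.749840, -0.946088)
  k2 = (-1.677688, -1.652399)
  → (-0.819796, -1.014380)
(x(1.18), y(1.18)) ≈ (-0.8198, -1.0144)

-0.8198, -1.0144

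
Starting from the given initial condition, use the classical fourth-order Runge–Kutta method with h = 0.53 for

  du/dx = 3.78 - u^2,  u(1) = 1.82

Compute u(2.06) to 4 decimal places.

RK4: k1 = f(x_n, u_n); k2 = f(x_n + h/2, u_n + (h/2)·k1); k3 = f(x_n + h/2, u_n + (h/2)·k2); k4 = f(x_n + h, u_n + h·k3); u_{n+1} = u_n + (h/6)·(k1 + 2k2 + 2k3 + k4).
x=1.000000, u=1.820000:
  k1 = f(1.000000, 1.820000) = 0.467600
  k2 = f(1.265000, 1.943914) = 0.001198
  k3 = f(1.265000, 1.820318) = 0.466444
  k4 = f(1.530000, 2.067215) = -0.493379
  u ← 1.820000 + (0.53/6)·(k1 + 2k2 + 2k3 + k4) = 1.900340
x=1.530000, u=1.900340:
  k1 = f(1.530000, 1.900340) = 0.168709
  k2 = f(1.795000, 1.945048) = -0.003210
  k3 = f(1.795000, 1.899489) = 0.171942
  k4 = f(2.060000, 1.991469) = -0.185948
  u ← 1.900340 + (0.53/6)·(k1 + 2k2 + 2k3 + k4) = 1.928626
u(2.06) ≈ 1.9286

1.9286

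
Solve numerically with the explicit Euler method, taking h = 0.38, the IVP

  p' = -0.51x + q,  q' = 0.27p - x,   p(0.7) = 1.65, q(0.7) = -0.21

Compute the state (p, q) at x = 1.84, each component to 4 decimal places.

Euler on (p,q): p_{n+1} = p_n + h·p', q_{n+1} = q_n + h·q'.
0.700000: (1.650000, -0.210000); f=(-0.567000, -0.254500) → (1.434540, -0.306710)
1.080000: (1.434540, -0.306710); f=(-0.857510, -0.692674) → (1.108686, -0.569926)
1.460000: (1.108686, -0.569926); f=(-1.314526, -1.160655) → (0.609166, -1.010975)
(p(1.84), q(1.84)) ≈ (0.6092, -1.0110)

0.6092, -1.0110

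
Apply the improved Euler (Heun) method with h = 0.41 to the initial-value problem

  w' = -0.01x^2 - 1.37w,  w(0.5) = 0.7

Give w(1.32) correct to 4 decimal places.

Heun: k1 = f(x_n, w_n); k2 = f(x_n + h, w_n + h·k1); w_{n+1} = w_n + (h/2)·(k1 + k2).
x=0.500000, w=0.700000:
  k1 = f(0.500000, 0.700000) = -0.961500
  k2 = f(0.910000, 0.305785) = -0.427206
  w ← 0.700000 + (0.41/2)·(-0.961500 + (-0.427206)) = 0.415315
x=0.910000, w=0.415315:
  k1 = f(0.910000, 0.415315) = -0.577263
  k2 = f(1.320000, 0.178637) = -0.262157
  w ← 0.415315 + (0.41/2)·(-0.577263 + (-0.262157)) = 0.243234
w(1.32) ≈ 0.2432

0.2432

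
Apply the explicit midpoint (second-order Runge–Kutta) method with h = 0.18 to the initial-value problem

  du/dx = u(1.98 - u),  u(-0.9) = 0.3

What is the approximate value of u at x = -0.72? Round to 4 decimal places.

0.4016

Midpoint: k1 = f(x_n, u_n); k2 = f(x_n + h/2, u_n + (h/2)·k1); u_{n+1} = u_n + h·k2.
x=-0.900000, u=0.300000:
  k1 = f(-0.900000, 0.300000) = 0.504000
  k2 = f(-0.810000, 0.345360) = 0.564539
  u ← 0.300000 + 0.18·0.564539 = 0.401617
u(-0.72) ≈ 0.4016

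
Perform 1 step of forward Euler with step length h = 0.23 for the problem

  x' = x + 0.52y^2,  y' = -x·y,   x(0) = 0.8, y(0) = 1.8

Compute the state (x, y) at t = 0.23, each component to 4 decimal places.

Euler on (x,y): x_{n+1} = x_n + h·x', y_{n+1} = y_n + h·y'.
0.000000: (0.800000, 1.800000); f=(2.484800, -1.440000) → (1.371504, 1.468800)
(x(0.23), y(0.23)) ≈ (1.3715, 1.4688)

1.3715, 1.4688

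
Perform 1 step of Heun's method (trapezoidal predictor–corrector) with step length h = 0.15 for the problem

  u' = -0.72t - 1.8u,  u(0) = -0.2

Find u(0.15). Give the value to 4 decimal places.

Heun: k1 = f(t_n, u_n); k2 = f(t_n + h, u_n + h·k1); u_{n+1} = u_n + (h/2)·(k1 + k2).
t=0.000000, u=-0.200000:
  k1 = f(0.000000, -0.200000) = 0.360000
  k2 = f(0.150000, -0.146000) = 0.154800
  u ← -0.200000 + (0.15/2)·(0.360000 + 0.154800) = -0.161390
u(0.15) ≈ -0.1614

-0.1614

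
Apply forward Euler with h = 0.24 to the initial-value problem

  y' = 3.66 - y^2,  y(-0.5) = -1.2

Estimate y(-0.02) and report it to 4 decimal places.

0.1044

Euler: y_{n+1} = y_n + h·f(s_n, y_n).
s=-0.500000, y=-1.200000: f=2.220000 → y ← -1.200000 + 0.24·2.220000 = -0.667200
s=-0.260000, y=-0.667200: f=3.214844 → y ← -0.667200 + 0.24·3.214844 = 0.104363
y(-0.02) ≈ 0.1044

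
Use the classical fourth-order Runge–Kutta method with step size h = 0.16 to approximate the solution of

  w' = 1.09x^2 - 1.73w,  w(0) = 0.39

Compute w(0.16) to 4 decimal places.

RK4: k1 = f(x_n, w_n); k2 = f(x_n + h/2, w_n + (h/2)·k1); k3 = f(x_n + h/2, w_n + (h/2)·k2); k4 = f(x_n + h, w_n + h·k3); w_{n+1} = w_n + (h/6)·(k1 + 2k2 + 2k3 + k4).
x=0.000000, w=0.390000:
  k1 = f(0.000000, 0.390000) = -0.674700
  k2 = f(0.080000, 0.336024) = -0.574346
  k3 = f(0.080000, 0.344052) = -0.588235
  k4 = f(0.160000, 0.295882) = -0.483973
  w ← 0.390000 + (0.16/6)·(k1 + 2k2 + 2k3 + k4) = 0.297098
w(0.16) ≈ 0.2971

0.2971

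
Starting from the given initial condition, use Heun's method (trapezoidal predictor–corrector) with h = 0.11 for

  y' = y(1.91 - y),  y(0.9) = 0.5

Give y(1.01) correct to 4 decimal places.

0.5811

Heun: k1 = f(x_n, y_n); k2 = f(x_n + h, y_n + h·k1); y_{n+1} = y_n + (h/2)·(k1 + k2).
x=0.900000, y=0.500000:
  k1 = f(0.900000, 0.500000) = 0.705000
  k2 = f(1.010000, 0.577550) = 0.769556
  y ← 0.500000 + (0.11/2)·(0.705000 + 0.769556) = 0.581101
y(1.01) ≈ 0.5811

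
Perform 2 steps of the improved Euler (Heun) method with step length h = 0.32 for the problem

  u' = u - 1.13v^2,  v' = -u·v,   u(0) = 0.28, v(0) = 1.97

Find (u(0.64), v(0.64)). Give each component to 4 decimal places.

Heun on (u,v): k1 = f(s_n, state_n); k2 = f(s_n + h, state_n + h·k1); state_{n+1} = state_n + (h/2)·(k1 + k2).
0.000000: (0.280000, 1.970000)
  k1 = (-4.105417, -0.551600)
  predictor → (-1.033733, 1.793488)
  k2 = (-4.668491, 1.853989)
  → (-1.123825, 2.178382)
0.320000: (-1.123825, 2.178382)
  k1 = (-6.486069, 2.448121)
  predictor → (-3.199367, 2.961781)
  k2 = (-13.111892, 9.475825)
  → (-4.259499, 4.086213)
(u(0.64), v(0.64)) ≈ (-4.2595, 4.0862)

-4.2595, 4.0862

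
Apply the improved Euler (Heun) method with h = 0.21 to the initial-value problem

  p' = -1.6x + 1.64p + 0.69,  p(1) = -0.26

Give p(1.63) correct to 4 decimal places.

Heun: k1 = f(x_n, p_n); k2 = f(x_n + h, p_n + h·k1); p_{n+1} = p_n + (h/2)·(k1 + k2).
x=1.000000, p=-0.260000:
  k1 = f(1.000000, -0.260000) = -1.336400
  k2 = f(1.210000, -0.540644) = -2.132656
  p ← -0.260000 + (0.21/2)·(-1.336400 + (-2.132656)) = -0.624251
x=1.210000, p=-0.624251:
  k1 = f(1.210000, -0.624251) = -2.269771
  k2 = f(1.420000, -1.100903) = -3.387481
  p ← -0.624251 + (0.21/2)·(-2.269771 + (-3.387481)) = -1.218262
x=1.420000, p=-1.218262:
  k1 = f(1.420000, -1.218262) = -3.579950
  k2 = f(1.630000, -1.970052) = -5.148885
  p ← -1.218262 + (0.21/2)·(-3.579950 + (-5.148885)) = -2.134790
p(1.63) ≈ -2.1348

-2.1348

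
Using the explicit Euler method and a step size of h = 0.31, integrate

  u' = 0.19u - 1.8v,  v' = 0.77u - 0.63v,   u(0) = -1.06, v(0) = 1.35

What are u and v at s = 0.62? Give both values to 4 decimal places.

-2.4512, 0.2228

Euler on (u,v): u_{n+1} = u_n + h·u', v_{n+1} = v_n + h·v'.
0.000000: (-1.060000, 1.350000); f=(-2.631400, -1.666700) → (-1.875734, 0.833323)
0.310000: (-1.875734, 0.833323); f=(-1.856371, -1.969309) → (-2.451209, 0.222837)
(u(0.62), v(0.62)) ≈ (-2.4512, 0.2228)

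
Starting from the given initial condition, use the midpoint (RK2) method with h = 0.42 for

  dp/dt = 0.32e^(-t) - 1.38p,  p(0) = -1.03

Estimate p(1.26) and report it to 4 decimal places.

Midpoint: k1 = f(t_n, p_n); k2 = f(t_n + h/2, p_n + (h/2)·k1); p_{n+1} = p_n + h·k2.
t=0.000000, p=-1.030000:
  k1 = f(0.000000, -1.030000) = 1.741400
  k2 = f(0.210000, -0.664306) = 1.176129
  p ← -1.030000 + 0.42·1.176129 = -0.536026
t=0.420000, p=-0.536026:
  k1 = f(0.420000, -0.536026) = 0.949970
  k2 = f(0.630000, -0.336532) = 0.634843
  p ← -0.536026 + 0.42·0.634843 = -0.269391
t=0.840000, p=-0.269391:
  k1 = f(0.840000, -0.269391) = 0.509908
  k2 = f(1.050000, -0.162311) = 0.335969
  p ← -0.269391 + 0.42·0.335969 = -0.128284
p(1.26) ≈ -0.1283

-0.1283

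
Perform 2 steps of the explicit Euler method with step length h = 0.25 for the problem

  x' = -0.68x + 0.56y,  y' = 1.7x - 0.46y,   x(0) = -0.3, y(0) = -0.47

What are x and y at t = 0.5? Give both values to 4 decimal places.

-0.3374, -0.6147

Euler on (x,y): x_{n+1} = x_n + h·x', y_{n+1} = y_n + h·y'.
0.000000: (-0.300000, -0.470000); f=(-0.059200, -0.293800) → (-0.314800, -0.543450)
0.250000: (-0.314800, -0.543450); f=(-0.090268, -0.285173) → (-0.337367, -0.614743)
(x(0.5), y(0.5)) ≈ (-0.3374, -0.6147)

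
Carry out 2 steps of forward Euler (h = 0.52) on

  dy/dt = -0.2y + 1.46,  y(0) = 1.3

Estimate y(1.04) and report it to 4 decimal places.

2.4831

Euler: y_{n+1} = y_n + h·f(t_n, y_n).
t=0.000000, y=1.300000: f=1.200000 → y ← 1.300000 + 0.52·1.200000 = 1.924000
t=0.520000, y=1.924000: f=1.075200 → y ← 1.924000 + 0.52·1.075200 = 2.483104
y(1.04) ≈ 2.4831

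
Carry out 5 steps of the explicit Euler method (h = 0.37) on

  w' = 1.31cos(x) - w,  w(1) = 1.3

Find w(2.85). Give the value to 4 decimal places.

-0.3772

Euler: w_{n+1} = w_n + h·f(x_n, w_n).
x=1.000000, w=1.300000: f=-0.592204 → w ← 1.300000 + 0.37·(-0.592204) = 1.080885
x=1.370000, w=1.080885: f=-0.819605 → w ← 1.080885 + 0.37·(-0.819605) = 0.777631
x=1.740000, w=0.777631: f=-0.998231 → w ← 0.777631 + 0.37·(-0.998231) = 0.408285
x=2.110000, w=0.408285: f=-1.080908 → w ← 0.408285 + 0.37·(-1.080908) = 0.008349
x=2.480000, w=0.008349: f=-1.041958 → w ← 0.008349 + 0.37·(-1.041958) = -0.377176
w(2.85) ≈ -0.3772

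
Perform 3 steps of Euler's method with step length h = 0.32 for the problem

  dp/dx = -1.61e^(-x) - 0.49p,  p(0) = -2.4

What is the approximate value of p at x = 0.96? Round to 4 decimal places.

Euler: p_{n+1} = p_n + h·f(x_n, p_n).
x=0.000000, p=-2.400000: f=-0.434000 → p ← -2.400000 + 0.32·(-0.434000) = -2.538880
x=0.320000, p=-2.538880: f=0.074951 → p ← -2.538880 + 0.32·0.074951 = -2.514896
x=0.640000, p=-2.514896: f=0.383358 → p ← -2.514896 + 0.32·0.383358 = -2.392221
p(0.96) ≈ -2.3922

-2.3922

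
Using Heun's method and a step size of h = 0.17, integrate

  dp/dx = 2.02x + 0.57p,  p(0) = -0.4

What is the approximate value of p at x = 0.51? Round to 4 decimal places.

-0.2481

Heun: k1 = f(x_n, p_n); k2 = f(x_n + h, p_n + h·k1); p_{n+1} = p_n + (h/2)·(k1 + k2).
x=0.000000, p=-0.400000:
  k1 = f(0.000000, -0.400000) = -0.228000
  k2 = f(0.170000, -0.438760) = 0.093307
  p ← -0.400000 + (0.17/2)·(-0.228000 + 0.093307) = -0.411449
x=0.170000, p=-0.411449:
  k1 = f(0.170000, -0.411449) = 0.108874
  k2 = f(0.340000, -0.392940) = 0.462824
  p ← -0.411449 + (0.17/2)·(0.108874 + 0.462824) = -0.362855
x=0.340000, p=-0.362855:
  k1 = f(0.340000, -0.362855) = 0.479973
  k2 = f(0.510000, -0.281259) = 0.869882
  p ← -0.362855 + (0.17/2)·(0.479973 + 0.869882) = -0.248117
p(0.51) ≈ -0.2481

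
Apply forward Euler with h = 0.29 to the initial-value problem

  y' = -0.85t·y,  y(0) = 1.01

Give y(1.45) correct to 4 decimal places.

Euler: y_{n+1} = y_n + h·f(t_n, y_n).
t=0.000000, y=1.010000: f=0.000000 → y ← 1.010000 + 0.29·0.000000 = 1.010000
t=0.290000, y=1.010000: f=-0.248965 → y ← 1.010000 + 0.29·(-0.248965) = 0.937800
t=0.580000, y=0.937800: f=-0.462335 → y ← 0.937800 + 0.29·(-0.462335) = 0.803723
t=0.870000, y=0.803723: f=-0.594353 → y ← 0.803723 + 0.29·(-0.594353) = 0.631360
t=1.160000, y=0.631360: f=-0.622521 → y ← 0.631360 + 0.29·(-0.622521) = 0.450829
y(1.45) ≈ 0.4508

0.4508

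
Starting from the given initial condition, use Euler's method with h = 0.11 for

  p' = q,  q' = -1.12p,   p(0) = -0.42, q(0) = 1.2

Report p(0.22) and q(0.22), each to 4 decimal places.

Euler on (p,q): p_{n+1} = p_n + h·p', q_{n+1} = q_n + h·q'.
0.000000: (-0.420000, 1.200000); f=(1.200000, 0.470400) → (-0.288000, 1.251744)
0.110000: (-0.288000, 1.251744); f=(1.251744, 0.322560) → (-0.150308, 1.287226)
(p(0.22), q(0.22)) ≈ (-0.1503, 1.2872)

-0.1503, 1.2872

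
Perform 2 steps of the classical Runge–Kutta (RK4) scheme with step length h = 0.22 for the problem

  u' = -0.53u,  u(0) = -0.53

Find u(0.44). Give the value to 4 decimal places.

-0.4198

RK4: k1 = f(t_n, u_n); k2 = f(t_n + h/2, u_n + (h/2)·k1); k3 = f(t_n + h/2, u_n + (h/2)·k2); k4 = f(t_n + h, u_n + h·k3); u_{n+1} = u_n + (h/6)·(k1 + 2k2 + 2k3 + k4).
t=0.000000, u=-0.530000:
  k1 = f(0.000000, -0.530000) = 0.280900
  k2 = f(0.110000, -0.499101) = 0.264524
  k3 = f(0.110000, -0.500902) = 0.265478
  k4 = f(0.220000, -0.471595) = 0.249945
  u ← -0.530000 + (0.22/6)·(k1 + 2k2 + 2k3 + k4) = -0.471669
t=0.220000, u=-0.471669:
  k1 = f(0.220000, -0.471669) = 0.249985
  k2 = f(0.330000, -0.444171) = 0.235410
  k3 = f(0.330000, -0.445774) = 0.236260
  k4 = f(0.440000, -0.419692) = 0.222437
  u ← -0.471669 + (0.22/6)·(k1 + 2k2 + 2k3 + k4) = -0.419758
u(0.44) ≈ -0.4198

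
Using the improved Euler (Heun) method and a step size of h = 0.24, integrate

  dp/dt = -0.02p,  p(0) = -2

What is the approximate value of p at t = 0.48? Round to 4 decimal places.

-1.9809

Heun: k1 = f(t_n, p_n); k2 = f(t_n + h, p_n + h·k1); p_{n+1} = p_n + (h/2)·(k1 + k2).
t=0.000000, p=-2.000000:
  k1 = f(0.000000, -2.000000) = 0.040000
  k2 = f(0.240000, -1.990400) = 0.039808
  p ← -2.000000 + (0.24/2)·(0.040000 + 0.039808) = -1.990423
t=0.240000, p=-1.990423:
  k1 = f(0.240000, -1.990423) = 0.039808
  k2 = f(0.480000, -1.980869) = 0.039617
  p ← -1.990423 + (0.24/2)·(0.039808 + 0.039617) = -1.980892
p(0.48) ≈ -1.9809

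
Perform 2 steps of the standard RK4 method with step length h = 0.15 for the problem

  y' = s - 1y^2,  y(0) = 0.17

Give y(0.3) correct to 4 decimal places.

0.2052

RK4: k1 = f(s_n, y_n); k2 = f(s_n + h/2, y_n + (h/2)·k1); k3 = f(s_n + h/2, y_n + (h/2)·k2); k4 = f(s_n + h, y_n + h·k3); y_{n+1} = y_n + (h/6)·(k1 + 2k2 + 2k3 + k4).
s=0.000000, y=0.170000:
  k1 = f(0.000000, 0.170000) = -0.028900
  k2 = f(0.075000, 0.167833) = 0.046832
  k3 = f(0.075000, 0.173512) = 0.044893
  k4 = f(0.150000, 0.176734) = 0.118765
  y ← 0.170000 + (0.15/6)·(k1 + 2k2 + 2k3 + k4) = 0.176833
s=0.150000, y=0.176833:
  k1 = f(0.150000, 0.176833) = 0.118730
  k2 = f(0.225000, 0.185738) = 0.190502
  k3 = f(0.225000, 0.191121) = 0.188473
  k4 = f(0.300000, 0.205104) = 0.257932
  y ← 0.176833 + (0.15/6)·(k1 + 2k2 + 2k3 + k4) = 0.205198
y(0.3) ≈ 0.2052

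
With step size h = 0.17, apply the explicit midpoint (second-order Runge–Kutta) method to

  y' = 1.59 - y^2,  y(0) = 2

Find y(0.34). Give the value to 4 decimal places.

Midpoint: k1 = f(s_n, y_n); k2 = f(s_n + h/2, y_n + (h/2)·k1); y_{n+1} = y_n + h·k2.
s=0.000000, y=2.000000:
  k1 = f(0.000000, 2.000000) = -2.410000
  k2 = f(0.085000, 1.795150) = -1.632564
  y ← 2.000000 + 0.17·(-1.632564) = 1.722464
s=0.170000, y=1.722464:
  k1 = f(0.170000, 1.722464) = -1.376883
  k2 = f(0.255000, 1.605429) = -0.987403
  y ← 1.722464 + 0.17·(-0.987403) = 1.554606
y(0.34) ≈ 1.5546

1.5546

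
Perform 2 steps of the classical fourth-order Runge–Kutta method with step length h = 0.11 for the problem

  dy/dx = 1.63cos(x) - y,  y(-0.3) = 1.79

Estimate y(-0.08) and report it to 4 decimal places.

1.7522

RK4: k1 = f(x_n, y_n); k2 = f(x_n + h/2, y_n + (h/2)·k1); k3 = f(x_n + h/2, y_n + (h/2)·k2); k4 = f(x_n + h, y_n + h·k3); y_{n+1} = y_n + (h/6)·(k1 + 2k2 + 2k3 + k4).
x=-0.300000, y=1.790000:
  k1 = f(-0.300000, 1.790000) = -0.232802
  k2 = f(-0.245000, 1.777196) = -0.195872
  k3 = f(-0.245000, 1.779227) = -0.197903
  k4 = f(-0.190000, 1.768231) = -0.167564
  y ← 1.790000 + (0.11/6)·(k1 + 2k2 + 2k3 + k4) = 1.768222
x=-0.190000, y=1.768222:
  k1 = f(-0.190000, 1.768222) = -0.167555
  k2 = f(-0.135000, 1.759006) = -0.143837
  k3 = f(-0.135000, 1.760311) = -0.145141
  k4 = f(-0.080000, 1.752256) = -0.127469
  y ← 1.768222 + (0.11/6)·(k1 + 2k2 + 2k3 + k4) = 1.752217
y(-0.08) ≈ 1.7522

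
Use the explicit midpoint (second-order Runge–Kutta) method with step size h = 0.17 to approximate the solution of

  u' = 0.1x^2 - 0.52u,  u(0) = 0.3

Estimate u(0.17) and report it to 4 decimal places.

Midpoint: k1 = f(x_n, u_n); k2 = f(x_n + h/2, u_n + (h/2)·k1); u_{n+1} = u_n + h·k2.
x=0.000000, u=0.300000:
  k1 = f(0.000000, 0.300000) = -0.156000
  k2 = f(0.085000, 0.286740) = -0.148382
  u ← 0.300000 + 0.17·(-0.148382) = 0.274775
u(0.17) ≈ 0.2748

0.2748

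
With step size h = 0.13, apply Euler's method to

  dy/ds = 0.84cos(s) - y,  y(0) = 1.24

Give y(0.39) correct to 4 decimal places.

1.0989

Euler: y_{n+1} = y_n + h·f(s_n, y_n).
s=0.000000, y=1.240000: f=-0.400000 → y ← 1.240000 + 0.13·(-0.400000) = 1.188000
s=0.130000, y=1.188000: f=-0.355088 → y ← 1.188000 + 0.13·(-0.355088) = 1.141839
s=0.260000, y=1.141839: f=-0.330071 → y ← 1.141839 + 0.13·(-0.330071) = 1.098929
y(0.39) ≈ 1.0989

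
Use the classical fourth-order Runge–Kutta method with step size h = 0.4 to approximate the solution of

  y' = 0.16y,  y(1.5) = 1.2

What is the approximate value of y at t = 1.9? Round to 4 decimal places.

1.2793

RK4: k1 = f(t_n, y_n); k2 = f(t_n + h/2, y_n + (h/2)·k1); k3 = f(t_n + h/2, y_n + (h/2)·k2); k4 = f(t_n + h, y_n + h·k3); y_{n+1} = y_n + (h/6)·(k1 + 2k2 + 2k3 + k4).
t=1.500000, y=1.200000:
  k1 = f(1.500000, 1.200000) = 0.192000
  k2 = f(1.700000, 1.238400) = 0.198144
  k3 = f(1.700000, 1.239629) = 0.198341
  k4 = f(1.900000, 1.279336) = 0.204694
  y ← 1.200000 + (0.4/6)·(k1 + 2k2 + 2k3 + k4) = 1.279311
y(1.9) ≈ 1.2793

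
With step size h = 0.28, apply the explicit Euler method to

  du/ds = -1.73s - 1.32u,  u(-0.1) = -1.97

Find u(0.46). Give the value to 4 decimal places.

-0.8395

Euler: u_{n+1} = u_n + h·f(s_n, u_n).
s=-0.100000, u=-1.970000: f=2.773400 → u ← -1.970000 + 0.28·2.773400 = -1.193448
s=0.180000, u=-1.193448: f=1.263951 → u ← -1.193448 + 0.28·1.263951 = -0.839542
u(0.46) ≈ -0.8395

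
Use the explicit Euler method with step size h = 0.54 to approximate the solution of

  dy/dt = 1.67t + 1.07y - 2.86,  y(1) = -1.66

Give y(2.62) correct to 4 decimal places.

-8.0342

Euler: y_{n+1} = y_n + h·f(t_n, y_n).
t=1.000000, y=-1.660000: f=-2.966200 → y ← -1.660000 + 0.54·(-2.966200) = -3.261748
t=1.540000, y=-3.261748: f=-3.778270 → y ← -3.261748 + 0.54·(-3.778270) = -5.302014
t=2.080000, y=-5.302014: f=-5.059555 → y ← -5.302014 + 0.54·(-5.059555) = -8.034174
y(2.62) ≈ -8.0342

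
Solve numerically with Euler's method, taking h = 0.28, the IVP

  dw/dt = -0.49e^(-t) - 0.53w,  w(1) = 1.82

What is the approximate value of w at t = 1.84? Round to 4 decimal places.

Euler: w_{n+1} = w_n + h·f(t_n, w_n).
t=1.000000, w=1.820000: f=-1.144861 → w ← 1.820000 + 0.28·(-1.144861) = 1.499439
t=1.280000, w=1.499439: f=-0.930941 → w ← 1.499439 + 0.28·(-0.930941) = 1.238775
t=1.560000, w=1.238775: f=-0.759518 → w ← 1.238775 + 0.28·(-0.759518) = 1.026111
w(1.84) ≈ 1.0261

1.0261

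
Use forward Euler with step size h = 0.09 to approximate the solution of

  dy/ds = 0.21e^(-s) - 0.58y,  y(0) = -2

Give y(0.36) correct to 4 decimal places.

Euler: y_{n+1} = y_n + h·f(s_n, y_n).
s=0.000000, y=-2.000000: f=1.370000 → y ← -2.000000 + 0.09·1.370000 = -1.876700
s=0.090000, y=-1.876700: f=1.280412 → y ← -1.876700 + 0.09·1.280412 = -1.761463
s=0.180000, y=-1.761463: f=1.197055 → y ← -1.761463 + 0.09·1.197055 = -1.653728
s=0.270000, y=-1.653728: f=1.119472 → y ← -1.653728 + 0.09·1.119472 = -1.552976
y(0.36) ≈ -1.5530

-1.5530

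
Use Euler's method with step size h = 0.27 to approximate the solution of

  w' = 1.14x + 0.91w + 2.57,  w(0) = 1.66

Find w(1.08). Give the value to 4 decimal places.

Euler: w_{n+1} = w_n + h·f(x_n, w_n).
x=0.000000, w=1.660000: f=4.080600 → w ← 1.660000 + 0.27·4.080600 = 2.761762
x=0.270000, w=2.761762: f=5.391003 → w ← 2.761762 + 0.27·5.391003 = 4.217333
x=0.540000, w=4.217333: f=7.023373 → w ← 4.217333 + 0.27·7.023373 = 6.113644
x=0.810000, w=6.113644: f=9.056816 → w ← 6.113644 + 0.27·9.056816 = 8.558984
w(1.08) ≈ 8.5590

8.5590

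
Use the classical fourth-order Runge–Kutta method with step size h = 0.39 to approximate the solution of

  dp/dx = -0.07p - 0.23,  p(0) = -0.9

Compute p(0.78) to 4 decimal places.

RK4: k1 = f(x_n, p_n); k2 = f(x_n + h/2, p_n + (h/2)·k1); k3 = f(x_n + h/2, p_n + (h/2)·k2); k4 = f(x_n + h, p_n + h·k3); p_{n+1} = p_n + (h/6)·(k1 + 2k2 + 2k3 + k4).
x=0.000000, p=-0.900000:
  k1 = f(0.000000, -0.900000) = -0.167000
  k2 = f(0.195000, -0.932565) = -0.164720
  k3 = f(0.195000, -0.932120) = -0.164752
  k4 = f(0.390000, -0.964253) = -0.162502
  p ← -0.900000 + (0.39/6)·(k1 + 2k2 + 2k3 + k4) = -0.964249
x=0.390000, p=-0.964249:
  k1 = f(0.390000, -0.964249) = -0.162503
  k2 = f(0.585000, -0.995937) = -0.160284
  k3 = f(0.585000, -0.995504) = -0.160315
  k4 = f(0.780000, -1.026772) = -0.158126
  p ← -0.964249 + (0.39/6)·(k1 + 2k2 + 2k3 + k4) = -1.026768
p(0.78) ≈ -1.0268

-1.0268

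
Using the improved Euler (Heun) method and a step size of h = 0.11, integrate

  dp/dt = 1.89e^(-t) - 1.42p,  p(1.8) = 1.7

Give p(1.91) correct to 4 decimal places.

1.4851

Heun: k1 = f(t_n, p_n); k2 = f(t_n + h, p_n + h·k1); p_{n+1} = p_n + (h/2)·(k1 + k2).
t=1.800000, p=1.700000:
  k1 = f(1.800000, 1.700000) = -2.101585
  k2 = f(1.910000, 1.468826) = -1.805860
  p ← 1.700000 + (0.11/2)·(-2.101585 + (-1.805860)) = 1.485090
p(1.91) ≈ 1.4851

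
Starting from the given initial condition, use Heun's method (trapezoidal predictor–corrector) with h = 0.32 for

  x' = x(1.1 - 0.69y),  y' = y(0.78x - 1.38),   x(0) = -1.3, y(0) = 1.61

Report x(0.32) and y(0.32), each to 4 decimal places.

-1.4719, 0.8493

Heun on (x,y): k1 = f(s_n, state_n); k2 = f(s_n + h, state_n + h·k1); state_{n+1} = state_n + (h/2)·(k1 + k2).
0.000000: (-1.300000, 1.610000)
  k1 = (0.014170, -3.854340)
  predictor → (-1.295466, 0.376611)
  k2 = (-1.088370, -0.900275)
  → (-1.471872, 0.849262)
(x(0.32), y(0.32)) ≈ (-1.4719, 0.8493)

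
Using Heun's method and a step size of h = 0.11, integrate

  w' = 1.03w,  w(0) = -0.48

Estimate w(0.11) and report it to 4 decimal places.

-0.5375

Heun: k1 = f(s_n, w_n); k2 = f(s_n + h, w_n + h·k1); w_{n+1} = w_n + (h/2)·(k1 + k2).
s=0.000000, w=-0.480000:
  k1 = f(0.000000, -0.480000) = -0.494400
  k2 = f(0.110000, -0.534384) = -0.550416
  w ← -0.480000 + (0.11/2)·(-0.494400 + (-0.550416)) = -0.537465
w(0.11) ≈ -0.5375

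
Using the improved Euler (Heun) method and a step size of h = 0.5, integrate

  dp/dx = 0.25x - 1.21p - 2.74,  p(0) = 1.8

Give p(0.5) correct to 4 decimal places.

Heun: k1 = f(x_n, p_n); k2 = f(x_n + h, p_n + h·k1); p_{n+1} = p_n + (h/2)·(k1 + k2).
x=0.000000, p=1.800000:
  k1 = f(0.000000, 1.800000) = -4.918000
  k2 = f(0.500000, -0.659000) = -1.817610
  p ← 1.800000 + (0.5/2)·(-4.918000 + (-1.817610)) = 0.116097
p(0.5) ≈ 0.1161

0.1161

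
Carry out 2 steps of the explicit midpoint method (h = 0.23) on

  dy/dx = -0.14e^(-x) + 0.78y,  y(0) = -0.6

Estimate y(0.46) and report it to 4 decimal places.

Midpoint: k1 = f(x_n, y_n); k2 = f(x_n + h/2, y_n + (h/2)·k1); y_{n+1} = y_n + h·k2.
x=0.000000, y=-0.600000:
  k1 = f(0.000000, -0.600000) = -0.608000
  k2 = f(0.115000, -0.669920) = -0.647329
  y ← -0.600000 + 0.23·(-0.647329) = -0.748886
x=0.230000, y=-0.748886:
  k1 = f(0.230000, -0.748886) = -0.695366
  k2 = f(0.345000, -0.828853) = -0.745656
  y ← -0.748886 + 0.23·(-0.745656) = -0.920387
y(0.46) ≈ -0.9204

-0.9204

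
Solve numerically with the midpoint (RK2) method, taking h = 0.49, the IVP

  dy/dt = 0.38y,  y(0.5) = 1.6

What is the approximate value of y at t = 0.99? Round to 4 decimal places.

Midpoint: k1 = f(t_n, y_n); k2 = f(t_n + h/2, y_n + (h/2)·k1); y_{n+1} = y_n + h·k2.
t=0.500000, y=1.600000:
  k1 = f(0.500000, 1.600000) = 0.608000
  k2 = f(0.745000, 1.748960) = 0.664605
  y ← 1.600000 + 0.49·0.664605 = 1.925656
y(0.99) ≈ 1.9257

1.9257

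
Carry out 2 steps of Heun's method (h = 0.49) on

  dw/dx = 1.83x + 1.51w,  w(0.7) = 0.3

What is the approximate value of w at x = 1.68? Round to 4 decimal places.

5.0718

Heun: k1 = f(x_n, w_n); k2 = f(x_n + h, w_n + h·k1); w_{n+1} = w_n + (h/2)·(k1 + k2).
x=0.700000, w=0.300000:
  k1 = f(0.700000, 0.300000) = 1.734000
  k2 = f(1.190000, 1.149660) = 3.913687
  w ← 0.300000 + (0.49/2)·(1.734000 + 3.913687) = 1.683683
x=1.190000, w=1.683683:
  k1 = f(1.190000, 1.683683) = 4.720062
  k2 = f(1.680000, 3.996513) = 9.109135
  w ← 1.683683 + (0.49/2)·(4.720062 + 9.109135) = 5.071836
w(1.68) ≈ 5.0718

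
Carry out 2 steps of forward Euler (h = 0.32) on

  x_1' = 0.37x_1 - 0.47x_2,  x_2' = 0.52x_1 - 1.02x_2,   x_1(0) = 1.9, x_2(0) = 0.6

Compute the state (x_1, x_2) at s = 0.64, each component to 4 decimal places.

2.1673, 0.8238

Euler on (x_1,x_2): x_1_{n+1} = x_1_n + h·x_1', x_2_{n+1} = x_2_n + h·x_2'.
0.000000: (1.900000, 0.600000); f=(0.421000, 0.376000) → (2.034720, 0.720320)
0.320000: (2.034720, 0.720320); f=(0.414296, 0.323328) → (2.167295, 0.823785)
(x_1(0.64), x_2(0.64)) ≈ (2.1673, 0.8238)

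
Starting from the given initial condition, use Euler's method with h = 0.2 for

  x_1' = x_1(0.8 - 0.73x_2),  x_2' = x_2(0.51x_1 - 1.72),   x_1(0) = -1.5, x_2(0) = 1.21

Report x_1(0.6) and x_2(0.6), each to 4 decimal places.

Euler on (x_1,x_2): x_1_{n+1} = x_1_n + h·x_1', x_2_{n+1} = x_2_n + h·x_2'.
0.000000: (-1.500000, 1.210000); f=(0.124950, -3.006850) → (-1.475010, 0.608630)
0.200000: (-1.475010, 0.608630); f=(-0.524661, -1.504689) → (-1.579942, 0.307692)
0.400000: (-1.579942, 0.307692); f=(-0.909074, -0.777160) → (-1.761757, 0.152260)
(x_1(0.6), x_2(0.6)) ≈ (-1.7618, 0.1523)

-1.7618, 0.1523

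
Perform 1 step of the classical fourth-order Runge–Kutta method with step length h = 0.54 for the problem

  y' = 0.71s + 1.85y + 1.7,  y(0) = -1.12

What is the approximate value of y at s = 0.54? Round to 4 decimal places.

RK4: k1 = f(s_n, y_n); k2 = f(s_n + h/2, y_n + (h/2)·k1); k3 = f(s_n + h/2, y_n + (h/2)·k2); k4 = f(s_n + h, y_n + h·k3); y_{n+1} = y_n + (h/6)·(k1 + 2k2 + 2k3 + k4).
s=0.000000, y=-1.120000:
  k1 = f(0.000000, -1.120000) = -0.372000
  k2 = f(0.270000, -1.220440) = -0.366114
  k3 = f(0.270000, -1.218851) = -0.363174
  k4 = f(0.540000, -1.316114) = -0.351411
  y ← -1.120000 + (0.54/6)·(k1 + 2k2 + 2k3 + k4) = -1.316379
y(0.54) ≈ -1.3164

-1.3164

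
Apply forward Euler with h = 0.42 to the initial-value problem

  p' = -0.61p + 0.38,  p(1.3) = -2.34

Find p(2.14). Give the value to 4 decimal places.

Euler: p_{n+1} = p_n + h·f(x_n, p_n).
x=1.300000, p=-2.340000: f=1.807400 → p ← -2.340000 + 0.42·1.807400 = -1.580892
x=1.720000, p=-1.580892: f=1.344344 → p ← -1.580892 + 0.42·1.344344 = -1.016267
p(2.14) ≈ -1.0163

-1.0163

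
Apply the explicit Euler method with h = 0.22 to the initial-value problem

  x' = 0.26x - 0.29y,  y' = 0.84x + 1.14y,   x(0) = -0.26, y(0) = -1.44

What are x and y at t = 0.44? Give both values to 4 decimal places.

Euler on (x,y): x_{n+1} = x_n + h·x', y_{n+1} = y_n + h·y'.
0.000000: (-0.260000, -1.440000); f=(0.350000, -1.860000) → (-0.183000, -1.849200)
0.220000: (-0.183000, -1.849200); f=(0.488688, -2.261808) → (-0.075489, -2.346798)
(x(0.44), y(0.44)) ≈ (-0.0755, -2.3468)

-0.0755, -2.3468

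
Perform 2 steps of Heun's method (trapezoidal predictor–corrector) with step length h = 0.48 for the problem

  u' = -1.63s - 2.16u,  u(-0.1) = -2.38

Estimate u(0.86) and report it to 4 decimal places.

Heun: k1 = f(s_n, u_n); k2 = f(s_n + h, u_n + h·k1); u_{n+1} = u_n + (h/2)·(k1 + k2).
s=-0.100000, u=-2.380000:
  k1 = f(-0.100000, -2.380000) = 5.303800
  k2 = f(0.380000, 0.165824) = -0.977580
  u ← -2.380000 + (0.48/2)·(5.303800 + (-0.977580)) = -1.341707
s=0.380000, u=-1.341707:
  k1 = f(0.380000, -1.341707) = 2.278687
  k2 = f(0.860000, -0.247937) = -0.866256
  u ← -1.341707 + (0.48/2)·(2.278687 + (-0.866256)) = -1.002724
u(0.86) ≈ -1.0027

-1.0027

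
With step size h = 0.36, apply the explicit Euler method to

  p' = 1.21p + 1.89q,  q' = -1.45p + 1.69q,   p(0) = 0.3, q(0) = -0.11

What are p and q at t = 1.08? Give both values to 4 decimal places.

Euler on (p,q): p_{n+1} = p_n + h·p', q_{n+1} = q_n + h·q'.
0.000000: (0.300000, -0.110000); f=(0.155100, -0.620900) → (0.355836, -0.333524)
0.360000: (0.355836, -0.333524); f=(-0.199799, -1.079618) → (0.283908, -0.722186)
0.720000: (0.283908, -0.722186); f=(-1.021403, -1.632162) → (-0.083797, -1.309765)
(p(1.08), q(1.08)) ≈ (-0.0838, -1.3098)

-0.0838, -1.3098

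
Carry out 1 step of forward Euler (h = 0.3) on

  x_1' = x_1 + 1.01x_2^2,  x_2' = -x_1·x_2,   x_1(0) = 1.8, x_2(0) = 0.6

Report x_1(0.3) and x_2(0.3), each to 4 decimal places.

2.4491, 0.2760

Euler on (x_1,x_2): x_1_{n+1} = x_1_n + h·x_1', x_2_{n+1} = x_2_n + h·x_2'.
0.000000: (1.800000, 0.600000); f=(2.163600, -1.080000) → (2.449080, 0.276000)
(x_1(0.3), x_2(0.3)) ≈ (2.4491, 0.2760)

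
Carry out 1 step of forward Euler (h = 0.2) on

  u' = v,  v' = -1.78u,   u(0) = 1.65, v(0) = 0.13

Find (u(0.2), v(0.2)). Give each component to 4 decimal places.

Euler on (u,v): u_{n+1} = u_n + h·u', v_{n+1} = v_n + h·v'.
0.000000: (1.650000, 0.130000); f=(0.130000, -2.937000) → (1.676000, -0.457400)
(u(0.2), v(0.2)) ≈ (1.6760, -0.4574)

1.6760, -0.4574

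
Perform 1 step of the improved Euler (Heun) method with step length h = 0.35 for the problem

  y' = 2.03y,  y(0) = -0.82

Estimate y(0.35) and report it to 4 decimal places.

Heun: k1 = f(s_n, y_n); k2 = f(s_n + h, y_n + h·k1); y_{n+1} = y_n + (h/2)·(k1 + k2).
s=0.000000, y=-0.820000:
  k1 = f(0.000000, -0.820000) = -1.664600
  k2 = f(0.350000, -1.402610) = -2.847298
  y ← -0.820000 + (0.35/2)·(-1.664600 + (-2.847298)) = -1.609582
y(0.35) ≈ -1.6096

-1.6096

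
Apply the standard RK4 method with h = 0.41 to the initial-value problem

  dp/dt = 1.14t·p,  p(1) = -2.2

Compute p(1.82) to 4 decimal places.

-8.2068

RK4: k1 = f(t_n, p_n); k2 = f(t_n + h/2, p_n + (h/2)·k1); k3 = f(t_n + h/2, p_n + (h/2)·k2); k4 = f(t_n + h, p_n + h·k3); p_{n+1} = p_n + (h/6)·(k1 + 2k2 + 2k3 + k4).
t=1.000000, p=-2.200000:
  k1 = f(1.000000, -2.200000) = -2.508000
  k2 = f(1.205000, -2.714140) = -3.728414
  k3 = f(1.205000, -2.964325) = -4.072093
  k4 = f(1.410000, -3.869558) = -6.219928
  p ← -2.200000 + (0.41/6)·(k1 + 2k2 + 2k3 + k4) = -3.862478
t=1.410000, p=-3.862478:
  k1 = f(1.410000, -3.862478) = -6.208547
  k2 = f(1.615000, -5.135230) = -9.454472
  k3 = f(1.615000, -5.800644) = -10.679566
  k4 = f(1.820000, -8.241100) = -17.098634
  p ← -3.862478 + (0.41/6)·(k1 + 2k2 + 2k3 + k4) = -8.206787
p(1.82) ≈ -8.2068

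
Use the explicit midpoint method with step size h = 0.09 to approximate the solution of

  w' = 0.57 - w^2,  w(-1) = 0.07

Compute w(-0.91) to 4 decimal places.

0.1205

Midpoint: k1 = f(t_n, w_n); k2 = f(t_n + h/2, w_n + (h/2)·k1); w_{n+1} = w_n + h·k2.
t=-1.000000, w=0.070000:
  k1 = f(-1.000000, 0.070000) = 0.565100
  k2 = f(-0.955000, 0.095430) = 0.560893
  w ← 0.070000 + 0.09·0.560893 = 0.120480
w(-0.91) ≈ 0.1205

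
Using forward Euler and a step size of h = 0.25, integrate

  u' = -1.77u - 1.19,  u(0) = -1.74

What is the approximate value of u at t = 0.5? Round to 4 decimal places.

Euler: u_{n+1} = u_n + h·f(t_n, u_n).
t=0.000000, u=-1.740000: f=1.889800 → u ← -1.740000 + 0.25·1.889800 = -1.267550
t=0.250000, u=-1.267550: f=1.053564 → u ← -1.267550 + 0.25·1.053564 = -1.004159
u(0.5) ≈ -1.0042

-1.0042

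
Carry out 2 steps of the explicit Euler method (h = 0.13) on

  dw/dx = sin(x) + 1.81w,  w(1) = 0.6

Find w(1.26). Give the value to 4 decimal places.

Euler: w_{n+1} = w_n + h·f(x_n, w_n).
x=1.000000, w=0.600000: f=1.927471 → w ← 0.600000 + 0.13·1.927471 = 0.850571
x=1.130000, w=0.850571: f=2.443946 → w ← 0.850571 + 0.13·2.443946 = 1.168284
w(1.26) ≈ 1.1683

1.1683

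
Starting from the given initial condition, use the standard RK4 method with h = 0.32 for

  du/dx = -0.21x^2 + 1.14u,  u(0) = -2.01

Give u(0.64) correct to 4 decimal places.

RK4: k1 = f(x_n, u_n); k2 = f(x_n + h/2, u_n + (h/2)·k1); k3 = f(x_n + h/2, u_n + (h/2)·k2); k4 = f(x_n + h, u_n + h·k3); u_{n+1} = u_n + (h/6)·(k1 + 2k2 + 2k3 + k4).
x=0.000000, u=-2.010000:
  k1 = f(0.000000, -2.010000) = -2.291400
  k2 = f(0.160000, -2.376624) = -2.714727
  k3 = f(0.160000, -2.444356) = -2.791942
  k4 = f(0.320000, -2.903422) = -3.331405
  u ← -2.010000 + (0.32/6)·(k1 + 2k2 + 2k3 + k4) = -2.897261
x=0.320000, u=-2.897261:
  k1 = f(0.320000, -2.897261) = -3.324382
  k2 = f(0.480000, -3.429162) = -3.957629
  k3 = f(0.480000, -3.530482) = -4.073133
  k4 = f(0.640000, -4.200664) = -4.874772
  u ← -2.897261 + (0.32/6)·(k1 + 2k2 + 2k3 + k4) = -4.191164
u(0.64) ≈ -4.1912

-4.1912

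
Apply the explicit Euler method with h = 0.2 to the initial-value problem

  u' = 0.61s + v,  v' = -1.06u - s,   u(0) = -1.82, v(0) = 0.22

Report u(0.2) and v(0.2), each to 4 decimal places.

Euler on (u,v): u_{n+1} = u_n + h·u', v_{n+1} = v_n + h·v'.
0.000000: (-1.820000, 0.220000); f=(0.220000, 1.929200) → (-1.776000, 0.605840)
(u(0.2), v(0.2)) ≈ (-1.7760, 0.6058)

-1.7760, 0.6058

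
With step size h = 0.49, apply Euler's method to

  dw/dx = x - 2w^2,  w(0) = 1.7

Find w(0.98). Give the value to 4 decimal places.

-2.1483

Euler: w_{n+1} = w_n + h·f(x_n, w_n).
x=0.000000, w=1.700000: f=-5.780000 → w ← 1.700000 + 0.49·(-5.780000) = -1.132200
x=0.490000, w=-1.132200: f=-2.073754 → w ← -1.132200 + 0.49·(-2.073754) = -2.148339
w(0.98) ≈ -2.1483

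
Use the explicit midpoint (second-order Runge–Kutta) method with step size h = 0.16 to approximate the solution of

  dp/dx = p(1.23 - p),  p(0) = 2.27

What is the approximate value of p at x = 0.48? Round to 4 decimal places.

1.6634

Midpoint: k1 = f(x_n, p_n); k2 = f(x_n + h/2, p_n + (h/2)·k1); p_{n+1} = p_n + h·k2.
x=0.000000, p=2.270000:
  k1 = f(0.000000, 2.270000) = -2.360800
  k2 = f(0.080000, 2.081136) = -1.771330
  p ← 2.270000 + 0.16·(-1.771330) = 1.986587
x=0.160000, p=1.986587:
  k1 = f(0.160000, 1.986587) = -1.503027
  k2 = f(0.240000, 1.866345) = -1.187640
  p ← 1.986587 + 0.16·(-1.187640) = 1.796565
x=0.320000, p=1.796565:
  k1 = f(0.320000, 1.796565) = -1.017871
  k2 = f(0.400000, 1.715135) = -0.832073
  p ← 1.796565 + 0.16·(-0.832073) = 1.663433
p(0.48) ≈ 1.6634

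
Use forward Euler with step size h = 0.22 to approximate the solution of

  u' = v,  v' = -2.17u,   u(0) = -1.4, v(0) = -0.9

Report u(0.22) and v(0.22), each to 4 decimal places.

Euler on (u,v): u_{n+1} = u_n + h·u', v_{n+1} = v_n + h·v'.
0.000000: (-1.400000, -0.900000); f=(-0.900000, 3.038000) → (-1.598000, -0.231640)
(u(0.22), v(0.22)) ≈ (-1.5980, -0.2316)

-1.5980, -0.2316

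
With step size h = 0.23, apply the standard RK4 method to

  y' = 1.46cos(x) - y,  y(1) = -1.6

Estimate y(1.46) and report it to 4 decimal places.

-0.8406

RK4: k1 = f(x_n, y_n); k2 = f(x_n + h/2, y_n + (h/2)·k1); k3 = f(x_n + h/2, y_n + (h/2)·k2); k4 = f(x_n + h, y_n + h·k3); y_{n+1} = y_n + (h/6)·(k1 + 2k2 + 2k3 + k4).
x=1.000000, y=-1.600000:
  k1 = f(1.000000, -1.600000) = 2.388841
  k2 = f(1.115000, -1.325283) = 1.967942
  k3 = f(1.115000, -1.373687) = 2.016346
  k4 = f(1.230000, -1.136240) = 1.624228
  y ← -1.600000 + (0.23/6)·(k1 + 2k2 + 2k3 + k4) = -1.140704
x=1.230000, y=-1.140704:
  k1 = f(1.230000, -1.140704) = 1.628691
  k2 = f(1.345000, -0.953404) = 1.280273
  k3 = f(1.345000, -0.993472) = 1.320341
  k4 = f(1.460000, -0.837025) = 0.998457
  y ← -1.140704 + (0.23/6)·(k1 + 2k2 + 2k3 + k4) = -0.840616
y(1.46) ≈ -0.8406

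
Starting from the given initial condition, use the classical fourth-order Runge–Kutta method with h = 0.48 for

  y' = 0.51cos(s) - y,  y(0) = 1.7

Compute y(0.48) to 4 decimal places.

RK4: k1 = f(s_n, y_n); k2 = f(s_n + h/2, y_n + (h/2)·k1); k3 = f(s_n + h/2, y_n + (h/2)·k2); k4 = f(s_n + h, y_n + h·k3); y_{n+1} = y_n + (h/6)·(k1 + 2k2 + 2k3 + k4).
s=0.000000, y=1.700000:
  k1 = f(0.000000, 1.700000) = -1.190000
  k2 = f(0.240000, 1.414400) = -0.919018
  k3 = f(0.240000, 1.479436) = -0.984053
  k4 = f(0.480000, 1.227654) = -0.775287
  y ← 1.700000 + (0.48/6)·(k1 + 2k2 + 2k3 + k4) = 1.238286
y(0.48) ≈ 1.2383

1.2383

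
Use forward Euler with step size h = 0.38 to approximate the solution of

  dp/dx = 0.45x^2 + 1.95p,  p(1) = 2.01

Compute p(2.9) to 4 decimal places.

Euler: p_{n+1} = p_n + h·f(x_n, p_n).
x=1.000000, p=2.010000: f=4.369500 → p ← 2.010000 + 0.38·4.369500 = 3.670410
x=1.380000, p=3.670410: f=8.014279 → p ← 3.670410 + 0.38·8.014279 = 6.715836
x=1.760000, p=6.715836: f=14.489801 → p ← 6.715836 + 0.38·14.489801 = 12.221960
x=2.140000, p=12.221960: f=25.893643 → p ← 12.221960 + 0.38·25.893643 = 22.061545
x=2.520000, p=22.061545: f=45.877692 → p ← 22.061545 + 0.38·45.877692 = 39.495068
p(2.9) ≈ 39.4951

39.4951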